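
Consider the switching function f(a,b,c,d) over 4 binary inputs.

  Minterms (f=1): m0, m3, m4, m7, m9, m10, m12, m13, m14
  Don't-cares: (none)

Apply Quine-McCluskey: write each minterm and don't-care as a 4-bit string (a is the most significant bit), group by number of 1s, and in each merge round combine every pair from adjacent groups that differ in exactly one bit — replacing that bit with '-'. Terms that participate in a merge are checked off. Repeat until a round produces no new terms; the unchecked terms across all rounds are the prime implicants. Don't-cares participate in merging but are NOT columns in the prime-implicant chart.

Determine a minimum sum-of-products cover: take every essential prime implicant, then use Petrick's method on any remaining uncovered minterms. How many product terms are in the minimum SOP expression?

5

[col 0] 0000*, 0011*, 0100*, 0111*, 1001*, 1010*, 1100*, 1101*, 1110*
[col 1] -100, 0-00, 0-11, 1-01, 1-10, 11-0, 110-
Prime implicants: -100, 0-00, 0-11, 1-01, 1-10, 11-0, 110-
PI chart (minterm → PIs covering it):
  0 | 0-00  (sole → essential)
  3 | 0-11  (sole → essential)
  4 | -100,0-00
  7 | 0-11  (sole → essential)
  9 | 1-01  (sole → essential)
  10 | 1-10  (sole → essential)
  12 | -100,11-0,110-
  13 | 1-01,110-
  14 | 1-10,11-0
Essential prime implicants: 0-00, 0-11, 1-01, 1-10
Petrick residual → -100
Minimum SOP uses 5 PIs: bc'd' + a'c'd' + a'cd + ac'd + acd'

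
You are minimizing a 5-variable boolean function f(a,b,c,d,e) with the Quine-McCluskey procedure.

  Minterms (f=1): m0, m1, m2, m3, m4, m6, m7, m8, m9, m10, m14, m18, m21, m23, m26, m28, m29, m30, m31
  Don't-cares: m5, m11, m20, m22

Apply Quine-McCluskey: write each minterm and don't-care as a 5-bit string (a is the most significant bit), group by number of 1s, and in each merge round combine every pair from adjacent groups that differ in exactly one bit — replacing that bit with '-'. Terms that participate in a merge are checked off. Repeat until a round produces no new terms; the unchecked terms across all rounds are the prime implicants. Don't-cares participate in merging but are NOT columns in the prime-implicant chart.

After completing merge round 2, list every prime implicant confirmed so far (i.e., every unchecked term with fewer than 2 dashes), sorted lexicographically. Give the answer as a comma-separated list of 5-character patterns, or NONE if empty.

NONE

Round 0: 00000✓ 00001✓ 00010✓ 00011✓ 00100✓ 00101✓ 00110✓ 00111✓ 01000✓ 01001✓ 01010✓ 01011✓ 01110✓ 10010✓ 10100✓ 10101✓ 10110✓ 10111✓ 11010✓ 11100✓ 11101✓ 11110✓ 11111✓
Round 1: -0010✓ -0100✓ -0101✓ -0110✓ -0111✓ -1010✓ -1110✓ 0-000✓ 0-001✓ 0-010✓ 0-011✓ 0-110✓ 00-00✓ 00-01✓ 00-10✓ 00-11✓ 000-0✓ 000-1✓ 0000-✓ 0001-✓ 001-0✓ 001-1✓ 0010-✓ 0011-✓ 01-10✓ 010-0✓ 010-1✓ 0100-✓ 0101-✓ 1-010✓ 1-100✓ 1-101✓ 1-110✓ 1-111✓ 10-10✓ 101-0✓ 101-1✓ 1010-✓ 1011-✓ 11-10✓ 111-0✓ 111-1✓ 1110-✓ 1111-✓
Round 2: --010✓ --110✓ -0-10✓ -01-0✓ -01-1✓ -010-✓ -011-✓ -1-10✓ 0--10✓ 0-0-0✓ 0-0-1✓ 0-00-✓ 0-01-✓ 00--0✓ 00--1✓ 00-0-✓ 00-1-✓ 000--✓ 001--✓ 010--✓ 1--10✓ 1-1-0✓ 1-1-1✓ 1-10-✓ 1-11-✓ 101--✓ 111--✓
Round 3: ---10 -01-- 0-0-- 00--- 1-1--
PIs = {---10, -01--, 0-0--, 00---, 1-1--}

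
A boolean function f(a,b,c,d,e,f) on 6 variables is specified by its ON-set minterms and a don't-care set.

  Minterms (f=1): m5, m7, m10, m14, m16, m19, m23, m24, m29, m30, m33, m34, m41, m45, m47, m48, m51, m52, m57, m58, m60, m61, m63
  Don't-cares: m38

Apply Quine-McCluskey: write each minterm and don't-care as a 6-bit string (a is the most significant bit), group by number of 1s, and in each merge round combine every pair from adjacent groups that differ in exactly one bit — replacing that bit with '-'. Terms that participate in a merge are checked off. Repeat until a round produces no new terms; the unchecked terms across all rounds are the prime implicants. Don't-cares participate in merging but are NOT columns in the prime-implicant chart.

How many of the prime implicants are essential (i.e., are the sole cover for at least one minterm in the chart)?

11

size-2^0 implicants → 000101(✓)  000111(✓)  001010(✓)  001110(✓)  010000(✓)  010011(✓)  010111(✓)  011000(✓)  011101(✓)  011110(✓)  100001(✓)  100010(✓)  100110(✓)  101001(✓)  101101(✓)  101111(✓)  110000(✓)  110011(✓)  110100(✓)  111001(✓)  111010  111100(✓)  111101(✓)  111111(✓)
size-2^1 implicants → -10000  -10011  -11101  0-0111  0-1110  0001-1  001-10  01-000  010-11  1-1001(✓)  1-1101(✓)  1-1111(✓)  10-001  100-10  101-01(✓)  1011-1(✓)  11-100  110-00  111-01(✓)  1111-1(✓)  11110-
size-2^2 implicants → 1-1-01  1-11-1
Unchecked terms (primes): -10000, -10011, -11101, 0-0111, 0-1110, 0001-1, 001-10, 01-000, 010-11, 1-1-01, 1-11-1, 10-001, 100-10, 11-100, 110-00, 111010, 11110-
Minterm coverage:
  m5 ⊆ 0001-1 [E]
  m7 ⊆ 0-0111,0001-1
  m10 ⊆ 001-10 [E]
  m14 ⊆ 0-1110,001-10
  m16 ⊆ -10000,01-000
  m19 ⊆ -10011,010-11
  m23 ⊆ 0-0111,010-11
  m24 ⊆ 01-000 [E]
  m29 ⊆ -11101 [E]
  m30 ⊆ 0-1110 [E]
  m33 ⊆ 10-001 [E]
  m34 ⊆ 100-10 [E]
  m41 ⊆ 1-1-01,10-001
  m45 ⊆ 1-1-01,1-11-1
  m47 ⊆ 1-11-1 [E]
  m48 ⊆ -10000,110-00
  m51 ⊆ -10011 [E]
  m52 ⊆ 11-100,110-00
  m57 ⊆ 1-1-01 [E]
  m58 ⊆ 111010 [E]
  m60 ⊆ 11-100,11110-
  m61 ⊆ -11101,1-1-01,1-11-1,11110-
  m63 ⊆ 1-11-1 [E]
E = {-10011, -11101, 0-1110, 0001-1, 001-10, 01-000, 1-1-01, 1-11-1, 10-001, 100-10, 111010}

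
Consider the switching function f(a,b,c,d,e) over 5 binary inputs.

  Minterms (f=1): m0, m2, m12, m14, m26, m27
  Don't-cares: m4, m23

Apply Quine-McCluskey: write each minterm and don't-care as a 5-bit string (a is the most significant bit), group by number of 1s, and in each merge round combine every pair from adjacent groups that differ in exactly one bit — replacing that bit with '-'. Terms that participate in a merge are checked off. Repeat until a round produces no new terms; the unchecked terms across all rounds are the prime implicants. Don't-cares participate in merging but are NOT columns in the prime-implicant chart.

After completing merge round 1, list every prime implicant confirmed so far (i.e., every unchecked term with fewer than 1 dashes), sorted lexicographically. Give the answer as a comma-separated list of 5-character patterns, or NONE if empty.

10111

Round 0: 00000✓ 00010✓ 00100✓ 01100✓ 01110✓ 10111 11010✓ 11011✓
Round 1: 0-100 00-00 000-0 011-0 1101-
PIs = {0-100, 00-00, 000-0, 011-0, 10111, 1101-}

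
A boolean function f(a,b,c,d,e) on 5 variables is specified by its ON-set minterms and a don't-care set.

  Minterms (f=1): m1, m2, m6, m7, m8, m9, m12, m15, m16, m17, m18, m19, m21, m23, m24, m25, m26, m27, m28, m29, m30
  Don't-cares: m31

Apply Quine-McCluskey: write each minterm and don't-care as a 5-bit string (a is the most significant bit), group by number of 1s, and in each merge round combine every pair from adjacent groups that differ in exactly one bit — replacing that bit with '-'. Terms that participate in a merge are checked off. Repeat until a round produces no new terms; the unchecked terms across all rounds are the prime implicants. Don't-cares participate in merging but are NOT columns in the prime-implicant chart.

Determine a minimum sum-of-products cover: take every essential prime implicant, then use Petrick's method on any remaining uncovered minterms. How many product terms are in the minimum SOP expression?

size-2^0 implicants → 00001(✓)  00010(✓)  00110(✓)  00111(✓)  01000(✓)  01001(✓)  01100(✓)  01111(✓)  10000(✓)  10001(✓)  10010(✓)  10011(✓)  10101(✓)  10111(✓)  11000(✓)  11001(✓)  11010(✓)  11011(✓)  11100(✓)  11101(✓)  11110(✓)  11111(✓)
size-2^1 implicants → -0001(✓)  -0010  -0111(✓)  -1000(✓)  -1001(✓)  -1100(✓)  -1111(✓)  0-001(✓)  0-111(✓)  00-10  0011-  01-00(✓)  0100-(✓)  1-000(✓)  1-001(✓)  1-010(✓)  1-011(✓)  1-101(✓)  1-111(✓)  10-01(✓)  10-11(✓)  100-0(✓)  100-1(✓)  1000-(✓)  1001-(✓)  101-1(✓)  11-00(✓)  11-01(✓)  11-10(✓)  11-11(✓)  110-0(✓)  110-1(✓)  1100-(✓)  1101-(✓)  111-0(✓)  111-1(✓)  1110-(✓)  1111-(✓)
size-2^2 implicants → --001  --111  -1-00  -100-  1--01(✓)  1--11(✓)  1-0-0(✓)  1-0-1(✓)  1-00-(✓)  1-01-(✓)  1-1-1(✓)  10--1(✓)  100--(✓)  11--0(✓)  11--1(✓)  11-0-(✓)  11-1-(✓)  110--(✓)  111--(✓)
size-2^3 implicants → 1---1  1-0--  11---
Unchecked terms (primes): --001, --111, -0010, -1-00, -100-, 00-10, 0011-, 1---1, 1-0--, 11---
Minterm coverage:
  m1 ⊆ --001 [E]
  m2 ⊆ -0010,00-10
  m6 ⊆ 00-10,0011-
  m7 ⊆ --111,0011-
  m8 ⊆ -1-00,-100-
  m9 ⊆ --001,-100-
  m12 ⊆ -1-00 [E]
  m15 ⊆ --111 [E]
  m16 ⊆ 1-0-- [E]
  m17 ⊆ --001,1---1,1-0--
  m18 ⊆ -0010,1-0--
  m19 ⊆ 1---1,1-0--
  m21 ⊆ 1---1 [E]
  m23 ⊆ --111,1---1
  m24 ⊆ -1-00,-100-,1-0--,11---
  m25 ⊆ --001,-100-,1---1,1-0--,11---
  m26 ⊆ 1-0--,11---
  m27 ⊆ 1---1,1-0--,11---
  m28 ⊆ -1-00,11---
  m29 ⊆ 1---1,11---
  m30 ⊆ 11--- [E]
E = {--001, --111, -1-00, 1---1, 1-0--, 11---}
Petrick residual → 00-10
Cover = c'd'e + cde + bd'e' + a'b'de' + ae + ac' + ab  |cover|=7

7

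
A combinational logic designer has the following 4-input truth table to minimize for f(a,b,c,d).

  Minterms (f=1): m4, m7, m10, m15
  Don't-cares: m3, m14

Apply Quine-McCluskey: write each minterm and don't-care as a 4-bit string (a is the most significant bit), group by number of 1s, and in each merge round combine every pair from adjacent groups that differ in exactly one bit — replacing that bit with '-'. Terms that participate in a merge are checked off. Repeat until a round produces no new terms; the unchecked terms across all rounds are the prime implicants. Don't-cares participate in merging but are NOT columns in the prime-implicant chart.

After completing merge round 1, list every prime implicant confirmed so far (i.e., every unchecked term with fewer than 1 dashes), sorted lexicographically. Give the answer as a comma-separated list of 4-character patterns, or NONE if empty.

0100

Round 0: 0011✓ 0100 0111✓ 1010✓ 1110✓ 1111✓
Round 1: -111 0-11 1-10 111-
PIs = {-111, 0-11, 0100, 1-10, 111-}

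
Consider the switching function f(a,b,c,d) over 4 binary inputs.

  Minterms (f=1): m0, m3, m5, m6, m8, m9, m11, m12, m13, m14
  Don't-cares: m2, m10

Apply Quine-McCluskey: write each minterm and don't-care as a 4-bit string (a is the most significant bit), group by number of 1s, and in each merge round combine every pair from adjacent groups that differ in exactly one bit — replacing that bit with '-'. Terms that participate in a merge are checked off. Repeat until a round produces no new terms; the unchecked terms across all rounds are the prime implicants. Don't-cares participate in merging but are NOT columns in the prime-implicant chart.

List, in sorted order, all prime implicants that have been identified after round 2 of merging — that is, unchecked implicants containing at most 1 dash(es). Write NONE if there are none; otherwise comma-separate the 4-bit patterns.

-101

size-2^0 implicants → 0000(✓)  0010(✓)  0011(✓)  0101(✓)  0110(✓)  1000(✓)  1001(✓)  1010(✓)  1011(✓)  1100(✓)  1101(✓)  1110(✓)
size-2^1 implicants → -000(✓)  -010(✓)  -011(✓)  -101  -110(✓)  0-10(✓)  00-0(✓)  001-(✓)  1-00(✓)  1-01(✓)  1-10(✓)  10-0(✓)  10-1(✓)  100-(✓)  101-(✓)  11-0(✓)  110-(✓)
size-2^2 implicants → --10  -0-0  -01-  1--0  1-0-  10--
Unchecked terms (primes): --10, -0-0, -01-, -101, 1--0, 1-0-, 10--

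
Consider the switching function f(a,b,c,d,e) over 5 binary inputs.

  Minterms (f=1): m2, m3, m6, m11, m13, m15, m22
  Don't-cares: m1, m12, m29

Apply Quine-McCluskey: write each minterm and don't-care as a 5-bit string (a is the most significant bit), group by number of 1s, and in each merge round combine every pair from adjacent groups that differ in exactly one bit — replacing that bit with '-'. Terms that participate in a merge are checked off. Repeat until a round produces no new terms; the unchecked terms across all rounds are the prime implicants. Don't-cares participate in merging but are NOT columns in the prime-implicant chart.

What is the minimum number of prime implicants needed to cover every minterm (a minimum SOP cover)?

4

size-2^0 implicants → 00001(✓)  00010(✓)  00011(✓)  00110(✓)  01011(✓)  01100(✓)  01101(✓)  01111(✓)  10110(✓)  11101(✓)
size-2^1 implicants → -0110  -1101  0-011  00-10  000-1  0001-  01-11  011-1  0110-
Unchecked terms (primes): -0110, -1101, 0-011, 00-10, 000-1, 0001-, 01-11, 011-1, 0110-
Minterm coverage:
  m2 ⊆ 00-10,0001-
  m3 ⊆ 0-011,000-1,0001-
  m6 ⊆ -0110,00-10
  m11 ⊆ 0-011,01-11
  m13 ⊆ -1101,011-1,0110-
  m15 ⊆ 01-11,011-1
  m22 ⊆ -0110 [E]
E = {-0110}
Petrick residual → -1101, 0001-, 01-11
Cover = b'cde' + bcd'e + a'b'c'd + a'bde  |cover|=4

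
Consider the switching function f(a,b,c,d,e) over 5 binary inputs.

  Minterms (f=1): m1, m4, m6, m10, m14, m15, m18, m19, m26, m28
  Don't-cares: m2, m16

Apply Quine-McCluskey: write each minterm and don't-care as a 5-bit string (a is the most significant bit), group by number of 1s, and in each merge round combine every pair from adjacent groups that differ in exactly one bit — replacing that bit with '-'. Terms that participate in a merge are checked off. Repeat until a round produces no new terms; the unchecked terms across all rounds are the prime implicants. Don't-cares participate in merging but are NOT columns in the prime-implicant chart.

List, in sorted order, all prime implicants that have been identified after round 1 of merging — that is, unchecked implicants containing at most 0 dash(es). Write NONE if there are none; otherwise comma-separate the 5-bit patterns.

00001, 11100

size-2^0 implicants → 00001  00010(✓)  00100(✓)  00110(✓)  01010(✓)  01110(✓)  01111(✓)  10000(✓)  10010(✓)  10011(✓)  11010(✓)  11100
size-2^1 implicants → -0010(✓)  -1010(✓)  0-010(✓)  0-110(✓)  00-10(✓)  001-0  01-10(✓)  0111-  1-010(✓)  100-0  1001-
size-2^2 implicants → --010  0--10
Unchecked terms (primes): --010, 0--10, 00001, 001-0, 0111-, 100-0, 1001-, 11100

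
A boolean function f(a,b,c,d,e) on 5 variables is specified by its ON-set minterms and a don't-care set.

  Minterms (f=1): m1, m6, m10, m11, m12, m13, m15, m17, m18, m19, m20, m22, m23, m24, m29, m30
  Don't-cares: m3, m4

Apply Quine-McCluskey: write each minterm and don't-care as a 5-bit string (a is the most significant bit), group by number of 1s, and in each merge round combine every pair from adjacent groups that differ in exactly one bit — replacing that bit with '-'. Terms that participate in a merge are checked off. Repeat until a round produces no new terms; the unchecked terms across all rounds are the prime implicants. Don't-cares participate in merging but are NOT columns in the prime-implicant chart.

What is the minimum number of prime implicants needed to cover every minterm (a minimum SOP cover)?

9

[col 0] 00001*, 00011*, 00100*, 00110*, 01010*, 01011*, 01100*, 01101*, 01111*, 10001*, 10010*, 10011*, 10100*, 10110*, 10111*, 11000, 11101*, 11110*
[col 1] -0001*, -0011*, -0100*, -0110*, -1101, 0-011, 0-100, 000-1*, 001-0*, 01-11, 0101-, 011-1, 0110-, 1-110, 10-10*, 10-11*, 100-1*, 1001-*, 101-0*, 1011-*
[col 2] -00-1, -01-0, 10-1-
Prime implicants: -00-1, -01-0, -1101, 0-011, 0-100, 01-11, 0101-, 011-1, 0110-, 1-110, 10-1-, 11000
PI chart (minterm → PIs covering it):
  1 | -00-1  (sole → essential)
  6 | -01-0  (sole → essential)
  10 | 0101-  (sole → essential)
  11 | 0-011,01-11,0101-
  12 | 0-100,0110-
  13 | -1101,011-1,0110-
  15 | 01-11,011-1
  17 | -00-1  (sole → essential)
  18 | 10-1-  (sole → essential)
  19 | -00-1,10-1-
  20 | -01-0  (sole → essential)
  22 | -01-0,1-110,10-1-
  23 | 10-1-  (sole → essential)
  24 | 11000  (sole → essential)
  29 | -1101  (sole → essential)
  30 | 1-110  (sole → essential)
Essential prime implicants: -00-1, -01-0, -1101, 0101-, 1-110, 10-1-, 11000
Petrick residual → 0-100, 01-11
Minimum SOP uses 9 PIs: b'c'e + b'ce' + bcd'e + a'cd'e' + a'bde + a'bc'd + acde' + ab'd + abc'd'e'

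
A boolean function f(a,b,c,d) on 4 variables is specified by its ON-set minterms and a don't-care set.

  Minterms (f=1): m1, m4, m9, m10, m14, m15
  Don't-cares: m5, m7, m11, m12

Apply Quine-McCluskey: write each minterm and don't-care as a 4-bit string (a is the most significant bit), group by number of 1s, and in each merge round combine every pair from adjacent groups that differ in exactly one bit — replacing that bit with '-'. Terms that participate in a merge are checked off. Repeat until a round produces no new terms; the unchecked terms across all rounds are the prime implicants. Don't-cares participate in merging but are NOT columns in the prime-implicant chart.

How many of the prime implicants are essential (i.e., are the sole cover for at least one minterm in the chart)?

size-2^0 implicants → 0001(✓)  0100(✓)  0101(✓)  0111(✓)  1001(✓)  1010(✓)  1011(✓)  1100(✓)  1110(✓)  1111(✓)
size-2^1 implicants → -001  -100  -111  0-01  01-1  010-  1-10(✓)  1-11(✓)  10-1  101-(✓)  11-0  111-(✓)
size-2^2 implicants → 1-1-
Unchecked terms (primes): -001, -100, -111, 0-01, 01-1, 010-, 1-1-, 10-1, 11-0
Minterm coverage:
  m1 ⊆ -001,0-01
  m4 ⊆ -100,010-
  m9 ⊆ -001,10-1
  m10 ⊆ 1-1- [E]
  m14 ⊆ 1-1-,11-0
  m15 ⊆ -111,1-1-
E = {1-1-}

1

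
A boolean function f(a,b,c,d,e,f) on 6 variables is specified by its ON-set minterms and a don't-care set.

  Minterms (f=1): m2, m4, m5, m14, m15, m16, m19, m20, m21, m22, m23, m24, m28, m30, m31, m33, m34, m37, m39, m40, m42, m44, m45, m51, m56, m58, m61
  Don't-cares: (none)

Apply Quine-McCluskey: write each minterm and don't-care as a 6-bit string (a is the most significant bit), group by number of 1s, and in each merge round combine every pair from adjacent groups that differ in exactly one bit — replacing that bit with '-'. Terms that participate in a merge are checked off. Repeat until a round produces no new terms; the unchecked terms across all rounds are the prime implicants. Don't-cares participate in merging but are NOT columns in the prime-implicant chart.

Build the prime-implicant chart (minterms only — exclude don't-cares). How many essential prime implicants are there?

size-2^0 implicants → 000010(✓)  000100(✓)  000101(✓)  001110(✓)  001111(✓)  010000(✓)  010011(✓)  010100(✓)  010101(✓)  010110(✓)  010111(✓)  011000(✓)  011100(✓)  011110(✓)  011111(✓)  100001(✓)  100010(✓)  100101(✓)  100111(✓)  101000(✓)  101010(✓)  101100(✓)  101101(✓)  110011(✓)  111000(✓)  111010(✓)  111101(✓)
size-2^1 implicants → -00010  -00101  -10011  -11000  0-0100(✓)  0-0101(✓)  0-1110(✓)  0-1111(✓)  00010-(✓)  00111-(✓)  01-000(✓)  01-100(✓)  01-110(✓)  01-111(✓)  010-00(✓)  010-11  0101-0(✓)  0101-1(✓)  01010-(✓)  01011-(✓)  011-00(✓)  0111-0(✓)  01111-(✓)  1-1000(✓)  1-1010(✓)  1-1101  10-010  10-101  100-01  1001-1  101-00  1010-0(✓)  10110-  1110-0(✓)
size-2^2 implicants → 0-010-  0-111-  01--00  01-1-0  01-11-  0101--  1-10-0
Unchecked terms (primes): -00010, -00101, -10011, -11000, 0-010-, 0-111-, 01--00, 01-1-0, 01-11-, 010-11, 0101--, 1-10-0, 1-1101, 10-010, 10-101, 100-01, 1001-1, 101-00, 10110-
Minterm coverage:
  m2 ⊆ -00010 [E]
  m4 ⊆ 0-010- [E]
  m5 ⊆ -00101,0-010-
  m14 ⊆ 0-111- [E]
  m15 ⊆ 0-111- [E]
  m16 ⊆ 01--00 [E]
  m19 ⊆ -10011,010-11
  m20 ⊆ 0-010-,01--00,01-1-0,0101--
  m21 ⊆ 0-010-,0101--
  m22 ⊆ 01-1-0,01-11-,0101--
  m23 ⊆ 01-11-,010-11,0101--
  m24 ⊆ -11000,01--00
  m28 ⊆ 01--00,01-1-0
  m30 ⊆ 0-111-,01-1-0,01-11-
  m31 ⊆ 0-111-,01-11-
  m33 ⊆ 100-01 [E]
  m34 ⊆ -00010,10-010
  m37 ⊆ -00101,10-101,100-01,1001-1
  m39 ⊆ 1001-1 [E]
  m40 ⊆ 1-10-0,101-00
  m42 ⊆ 1-10-0,10-010
  m44 ⊆ 101-00,10110-
  m45 ⊆ 1-1101,10-101,10110-
  m51 ⊆ -10011 [E]
  m56 ⊆ -11000,1-10-0
  m58 ⊆ 1-10-0 [E]
  m61 ⊆ 1-1101 [E]
E = {-00010, -10011, 0-010-, 0-111-, 01--00, 1-10-0, 1-1101, 100-01, 1001-1}

9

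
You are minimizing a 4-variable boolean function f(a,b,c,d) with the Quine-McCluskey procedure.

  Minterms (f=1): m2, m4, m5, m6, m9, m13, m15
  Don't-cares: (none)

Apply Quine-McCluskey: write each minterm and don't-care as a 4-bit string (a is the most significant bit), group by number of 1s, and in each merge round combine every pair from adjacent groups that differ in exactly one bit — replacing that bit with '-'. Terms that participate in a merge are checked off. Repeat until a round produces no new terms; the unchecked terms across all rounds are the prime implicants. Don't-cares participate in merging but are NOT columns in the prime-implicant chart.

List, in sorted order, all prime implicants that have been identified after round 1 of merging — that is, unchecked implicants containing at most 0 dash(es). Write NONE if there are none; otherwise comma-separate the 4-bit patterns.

NONE

[col 0] 0010*, 0100*, 0101*, 0110*, 1001*, 1101*, 1111*
[col 1] -101, 0-10, 01-0, 010-, 1-01, 11-1
Prime implicants: -101, 0-10, 01-0, 010-, 1-01, 11-1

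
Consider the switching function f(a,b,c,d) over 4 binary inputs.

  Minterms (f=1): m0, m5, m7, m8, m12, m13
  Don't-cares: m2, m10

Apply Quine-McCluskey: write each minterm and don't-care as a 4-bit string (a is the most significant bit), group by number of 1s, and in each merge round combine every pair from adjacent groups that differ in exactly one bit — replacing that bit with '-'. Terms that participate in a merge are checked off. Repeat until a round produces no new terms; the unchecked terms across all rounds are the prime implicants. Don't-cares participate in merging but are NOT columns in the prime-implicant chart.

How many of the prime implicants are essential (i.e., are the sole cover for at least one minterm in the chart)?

[col 0] 0000*, 0010*, 0101*, 0111*, 1000*, 1010*, 1100*, 1101*
[col 1] -000*, -010*, -101, 00-0*, 01-1, 1-00, 10-0*, 110-
[col 2] -0-0
Prime implicants: -0-0, -101, 01-1, 1-00, 110-
PI chart (minterm → PIs covering it):
  0 | -0-0  (sole → essential)
  5 | -101,01-1
  7 | 01-1  (sole → essential)
  8 | -0-0,1-00
  12 | 1-00,110-
  13 | -101,110-
Essential prime implicants: -0-0, 01-1

2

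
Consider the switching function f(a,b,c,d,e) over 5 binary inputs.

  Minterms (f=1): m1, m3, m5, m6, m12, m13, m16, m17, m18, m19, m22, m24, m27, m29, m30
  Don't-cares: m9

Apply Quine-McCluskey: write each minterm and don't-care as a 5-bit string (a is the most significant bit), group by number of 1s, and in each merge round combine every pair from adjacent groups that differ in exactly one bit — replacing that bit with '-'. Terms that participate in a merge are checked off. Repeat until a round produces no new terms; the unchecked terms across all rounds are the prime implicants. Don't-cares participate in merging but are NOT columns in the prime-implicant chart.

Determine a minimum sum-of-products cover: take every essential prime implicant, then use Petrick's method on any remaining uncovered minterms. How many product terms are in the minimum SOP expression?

9

size-2^0 implicants → 00001(✓)  00011(✓)  00101(✓)  00110(✓)  01001(✓)  01100(✓)  01101(✓)  10000(✓)  10001(✓)  10010(✓)  10011(✓)  10110(✓)  11000(✓)  11011(✓)  11101(✓)  11110(✓)
size-2^1 implicants → -0001(✓)  -0011(✓)  -0110  -1101  0-001(✓)  0-101(✓)  00-01(✓)  000-1(✓)  01-01(✓)  0110-  1-000  1-011  1-110  10-10  100-0(✓)  100-1(✓)  1000-(✓)  1001-(✓)
size-2^2 implicants → -00-1  0--01  100--
Unchecked terms (primes): -00-1, -0110, -1101, 0--01, 0110-, 1-000, 1-011, 1-110, 10-10, 100--
Minterm coverage:
  m1 ⊆ -00-1,0--01
  m3 ⊆ -00-1 [E]
  m5 ⊆ 0--01 [E]
  m6 ⊆ -0110 [E]
  m12 ⊆ 0110- [E]
  m13 ⊆ -1101,0--01,0110-
  m16 ⊆ 1-000,100--
  m17 ⊆ -00-1,100--
  m18 ⊆ 10-10,100--
  m19 ⊆ -00-1,1-011,100--
  m22 ⊆ -0110,1-110,10-10
  m24 ⊆ 1-000 [E]
  m27 ⊆ 1-011 [E]
  m29 ⊆ -1101 [E]
  m30 ⊆ 1-110 [E]
E = {-00-1, -0110, -1101, 0--01, 0110-, 1-000, 1-011, 1-110}
Petrick residual → 10-10
Cover = b'c'e + b'cde' + bcd'e + a'd'e + a'bcd' + ac'd'e' + ac'de + acde' + ab'de'  |cover|=9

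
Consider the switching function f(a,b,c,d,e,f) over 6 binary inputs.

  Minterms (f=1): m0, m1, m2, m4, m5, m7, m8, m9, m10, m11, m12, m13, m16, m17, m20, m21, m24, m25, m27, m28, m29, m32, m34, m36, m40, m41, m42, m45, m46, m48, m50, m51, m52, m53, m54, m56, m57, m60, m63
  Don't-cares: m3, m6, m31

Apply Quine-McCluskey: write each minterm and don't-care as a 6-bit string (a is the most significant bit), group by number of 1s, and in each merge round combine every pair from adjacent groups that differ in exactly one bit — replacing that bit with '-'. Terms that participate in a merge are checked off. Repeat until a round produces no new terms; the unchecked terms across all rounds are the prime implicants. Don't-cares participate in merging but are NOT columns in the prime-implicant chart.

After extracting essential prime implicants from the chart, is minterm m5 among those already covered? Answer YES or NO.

YES

size-2^0 implicants → 000000(✓)  000001(✓)  000010(✓)  000011(✓)  000100(✓)  000101(✓)  000110(✓)  000111(✓)  001000(✓)  001001(✓)  001010(✓)  001011(✓)  001100(✓)  001101(✓)  010000(✓)  010001(✓)  010100(✓)  010101(✓)  011000(✓)  011001(✓)  011011(✓)  011100(✓)  011101(✓)  011111(✓)  100000(✓)  100010(✓)  100100(✓)  101000(✓)  101001(✓)  101010(✓)  101101(✓)  101110(✓)  110000(✓)  110010(✓)  110011(✓)  110100(✓)  110101(✓)  110110(✓)  111000(✓)  111001(✓)  111100(✓)  111111(✓)
size-2^1 implicants → -00000(✓)  -00010(✓)  -00100(✓)  -01000(✓)  -01001(✓)  -01010(✓)  -01101(✓)  -10000(✓)  -10100(✓)  -10101(✓)  -11000(✓)  -11001(✓)  -11100(✓)  -11111  0-0000(✓)  0-0001(✓)  0-0100(✓)  0-0101(✓)  0-1000(✓)  0-1001(✓)  0-1011(✓)  0-1100(✓)  0-1101(✓)  00-000(✓)  00-001(✓)  00-010(✓)  00-011(✓)  00-100(✓)  00-101(✓)  000-00(✓)  000-01(✓)  000-10(✓)  000-11(✓)  0000-0(✓)  0000-1(✓)  00000-(✓)  00001-(✓)  0001-0(✓)  0001-1(✓)  00010-(✓)  00011-(✓)  001-00(✓)  001-01(✓)  0010-0(✓)  0010-1(✓)  00100-(✓)  00101-(✓)  00110-(✓)  01-000(✓)  01-001(✓)  01-100(✓)  01-101(✓)  010-00(✓)  010-01(✓)  01000-(✓)  01010-(✓)  011-00(✓)  011-01(✓)  011-11(✓)  0110-1(✓)  01100-(✓)  0111-1(✓)  01110-(✓)  1-0000(✓)  1-0010(✓)  1-0100(✓)  1-1000(✓)  1-1001(✓)  10-000(✓)  10-010(✓)  100-00(✓)  1000-0(✓)  101-01(✓)  101-10  1010-0(✓)  10100-(✓)  11-000(✓)  11-100(✓)  110-00(✓)  110-10(✓)  1100-0(✓)  11001-  1101-0(✓)  11010-(✓)  111-00(✓)  11100-(✓)
size-2^2 implicants → --0000(✓)  --0100(✓)  --1000(✓)  --1001(✓)  -0-000(✓)  -0-010(✓)  -00-00(✓)  -000-0(✓)  -01-01  -010-0(✓)  -0100-(✓)  -1-000(✓)  -1-100(✓)  -10-00(✓)  -1010-  -11-00(✓)  -1100-(✓)  0--000(✓)  0--001(✓)  0--100(✓)  0--101(✓)  0-0-00(✓)  0-0-01(✓)  0-000-(✓)  0-010-(✓)  0-1-00(✓)  0-1-01(✓)  0-10-1  0-100-(✓)  0-110-(✓)  00--00(✓)  00--01(✓)  00-0-0(✓)  00-0-1(✓)  00-00-(✓)  00-01-(✓)  00-10-(✓)  000--0(✓)  000--1(✓)  000-0-(✓)  000-1-(✓)  0000--(✓)  0001--(✓)  001-0-(✓)  0010--(✓)  01--00(✓)  01--01(✓)  01-00-(✓)  01-10-(✓)  010-0-(✓)  011--1  011-0-(✓)  1--000(✓)  1-0-00(✓)  1-00-0  1-100-(✓)  10-0-0(✓)  11--00(✓)  110--0
size-2^3 implicants → ---000  --0-00  --100-  -0-0-0  -1--00  0---00(✓)  0---01(✓)  0--00-(✓)  0--10-(✓)  0-0-0-(✓)  0-1-0-(✓)  00--0-(✓)  00-0--  000---  01--0-(✓)
size-2^4 implicants → 0---0-
Unchecked terms (primes): ---000, --0-00, --100-, -0-0-0, -01-01, -1--00, -1010-, -11111, 0---0-, 0-10-1, 00-0--, 000---, 011--1, 1-00-0, 101-10, 110--0, 11001-
Minterm coverage:
  m0 ⊆ ---000,--0-00,-0-0-0,0---0-,00-0--,000---
  m1 ⊆ 0---0-,00-0--,000---
  m2 ⊆ -0-0-0,00-0--,000---
  m4 ⊆ --0-00,0---0-,000---
  m5 ⊆ 0---0-,000---
  m7 ⊆ 000--- [E]
  m8 ⊆ ---000,--100-,-0-0-0,0---0-,00-0--
  m9 ⊆ --100-,-01-01,0---0-,0-10-1,00-0--
  m10 ⊆ -0-0-0,00-0--
  m11 ⊆ 0-10-1,00-0--
  m12 ⊆ 0---0- [E]
  m13 ⊆ -01-01,0---0-
  m16 ⊆ ---000,--0-00,-1--00,0---0-
  m17 ⊆ 0---0- [E]
  m20 ⊆ --0-00,-1--00,-1010-,0---0-
  m21 ⊆ -1010-,0---0-
  m24 ⊆ ---000,--100-,-1--00,0---0-
  m25 ⊆ --100-,0---0-,0-10-1,011--1
  m27 ⊆ 0-10-1,011--1
  m28 ⊆ -1--00,0---0-
  m29 ⊆ 0---0-,011--1
  m32 ⊆ ---000,--0-00,-0-0-0,1-00-0
  m34 ⊆ -0-0-0,1-00-0
  m36 ⊆ --0-00 [E]
  m40 ⊆ ---000,--100-,-0-0-0
  m41 ⊆ --100-,-01-01
  m42 ⊆ -0-0-0,101-10
  m45 ⊆ -01-01 [E]
  m46 ⊆ 101-10 [E]
  m48 ⊆ ---000,--0-00,-1--00,1-00-0,110--0
  m50 ⊆ 1-00-0,110--0,11001-
  m51 ⊆ 11001- [E]
  m52 ⊆ --0-00,-1--00,-1010-,110--0
  m53 ⊆ -1010- [E]
  m54 ⊆ 110--0 [E]
  m56 ⊆ ---000,--100-,-1--00
  m57 ⊆ --100- [E]
  m60 ⊆ -1--00 [E]
  m63 ⊆ -11111 [E]
E = {--0-00, --100-, -01-01, -1--00, -1010-, -11111, 0---0-, 000---, 101-10, 110--0, 11001-}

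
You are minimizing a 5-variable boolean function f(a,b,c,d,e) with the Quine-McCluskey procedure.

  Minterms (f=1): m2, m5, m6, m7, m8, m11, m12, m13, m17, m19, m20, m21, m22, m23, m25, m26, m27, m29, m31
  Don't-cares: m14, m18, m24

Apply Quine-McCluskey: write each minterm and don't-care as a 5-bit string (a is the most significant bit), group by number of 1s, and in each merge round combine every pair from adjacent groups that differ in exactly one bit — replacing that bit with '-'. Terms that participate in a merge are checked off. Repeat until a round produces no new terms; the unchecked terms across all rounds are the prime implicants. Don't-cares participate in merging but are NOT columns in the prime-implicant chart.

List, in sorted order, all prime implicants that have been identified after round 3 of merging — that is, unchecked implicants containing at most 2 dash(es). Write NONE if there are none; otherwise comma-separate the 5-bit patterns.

size-2^0 implicants → 00010(✓)  00101(✓)  00110(✓)  00111(✓)  01000(✓)  01011(✓)  01100(✓)  01101(✓)  01110(✓)  10001(✓)  10010(✓)  10011(✓)  10100(✓)  10101(✓)  10110(✓)  10111(✓)  11000(✓)  11001(✓)  11010(✓)  11011(✓)  11101(✓)  11111(✓)
size-2^1 implicants → -0010(✓)  -0101(✓)  -0110(✓)  -0111(✓)  -1000  -1011  -1101(✓)  0-101(✓)  0-110  00-10(✓)  001-1(✓)  0011-(✓)  01-00  011-0  0110-  1-001(✓)  1-010(✓)  1-011(✓)  1-101(✓)  1-111(✓)  10-01(✓)  10-10(✓)  10-11(✓)  100-1(✓)  1001-(✓)  101-0(✓)  101-1(✓)  1010-(✓)  1011-(✓)  11-01(✓)  11-11(✓)  110-0(✓)  110-1(✓)  1100-(✓)  1101-(✓)  111-1(✓)
size-2^2 implicants → --101  -0-10  -01-1  -011-  1--01(✓)  1--11(✓)  1-0-1(✓)  1-01-  1-1-1(✓)  10--1(✓)  10-1-  101--  11--1(✓)  110--
size-2^3 implicants → 1---1
Unchecked terms (primes): --101, -0-10, -01-1, -011-, -1000, -1011, 0-110, 01-00, 011-0, 0110-, 1---1, 1-01-, 10-1-, 101--, 110--

--101, -0-10, -01-1, -011-, -1000, -1011, 0-110, 01-00, 011-0, 0110-, 1-01-, 10-1-, 101--, 110--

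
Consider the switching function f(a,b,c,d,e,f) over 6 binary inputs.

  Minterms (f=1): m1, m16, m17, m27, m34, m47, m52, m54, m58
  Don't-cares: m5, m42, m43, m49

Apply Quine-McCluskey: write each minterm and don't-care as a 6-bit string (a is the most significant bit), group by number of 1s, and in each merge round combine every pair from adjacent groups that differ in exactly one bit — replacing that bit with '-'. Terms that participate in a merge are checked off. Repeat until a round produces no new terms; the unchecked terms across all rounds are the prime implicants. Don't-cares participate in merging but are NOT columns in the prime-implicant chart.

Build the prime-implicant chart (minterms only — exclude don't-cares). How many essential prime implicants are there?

[col 0] 000001*, 000101*, 010000*, 010001*, 011011, 100010*, 101010*, 101011*, 101111*, 110001*, 110100*, 110110*, 111010*
[col 1] -10001, 0-0001, 000-01, 01000-, 1-1010, 10-010, 101-11, 10101-, 1101-0
Prime implicants: -10001, 0-0001, 000-01, 01000-, 011011, 1-1010, 10-010, 101-11, 10101-, 1101-0
PI chart (minterm → PIs covering it):
  1 | 0-0001,000-01
  16 | 01000-  (sole → essential)
  17 | -10001,0-0001,01000-
  27 | 011011  (sole → essential)
  34 | 10-010  (sole → essential)
  47 | 101-11  (sole → essential)
  52 | 1101-0  (sole → essential)
  54 | 1101-0  (sole → essential)
  58 | 1-1010  (sole → essential)
Essential prime implicants: 01000-, 011011, 1-1010, 10-010, 101-11, 1101-0

6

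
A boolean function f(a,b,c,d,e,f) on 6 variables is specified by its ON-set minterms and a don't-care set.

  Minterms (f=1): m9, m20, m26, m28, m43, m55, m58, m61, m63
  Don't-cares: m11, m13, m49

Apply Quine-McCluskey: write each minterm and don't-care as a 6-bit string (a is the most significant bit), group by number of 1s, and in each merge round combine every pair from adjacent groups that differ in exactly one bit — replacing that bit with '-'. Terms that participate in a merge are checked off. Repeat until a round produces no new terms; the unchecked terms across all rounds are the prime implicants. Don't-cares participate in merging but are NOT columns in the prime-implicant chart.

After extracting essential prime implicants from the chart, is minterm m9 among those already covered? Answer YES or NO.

Round 0: 001001✓ 001011✓ 001101✓ 010100✓ 011010✓ 011100✓ 101011✓ 110001 110111✓ 111010✓ 111101✓ 111111✓
Round 1: -01011 -11010 001-01 0010-1 01-100 11-111 1111-1
PIs = {-01011, -11010, 001-01, 0010-1, 01-100, 11-111, 110001, 1111-1}
Coverage chart:
  m9: 001-01,0010-1
  m20: 01-100 ←essential
  m26: -11010 ←essential
  m28: 01-100 ←essential
  m43: -01011 ←essential
  m55: 11-111 ←essential
  m58: -11010 ←essential
  m61: 1111-1 ←essential
  m63: 11-111,1111-1
Essential: -01011, -11010, 01-100, 11-111, 1111-1

NO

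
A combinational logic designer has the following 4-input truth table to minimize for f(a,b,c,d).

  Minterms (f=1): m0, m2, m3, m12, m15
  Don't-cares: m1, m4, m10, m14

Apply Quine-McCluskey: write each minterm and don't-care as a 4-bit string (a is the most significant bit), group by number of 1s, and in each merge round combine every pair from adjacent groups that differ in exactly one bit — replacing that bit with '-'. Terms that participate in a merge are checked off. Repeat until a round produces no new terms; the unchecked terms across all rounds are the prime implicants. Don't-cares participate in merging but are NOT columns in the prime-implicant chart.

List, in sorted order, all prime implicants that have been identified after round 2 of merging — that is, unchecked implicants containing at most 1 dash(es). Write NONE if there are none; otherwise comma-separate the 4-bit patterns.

-010, -100, 0-00, 1-10, 11-0, 111-

[col 0] 0000*, 0001*, 0010*, 0011*, 0100*, 1010*, 1100*, 1110*, 1111*
[col 1] -010, -100, 0-00, 00-0*, 00-1*, 000-*, 001-*, 1-10, 11-0, 111-
[col 2] 00--
Prime implicants: -010, -100, 0-00, 00--, 1-10, 11-0, 111-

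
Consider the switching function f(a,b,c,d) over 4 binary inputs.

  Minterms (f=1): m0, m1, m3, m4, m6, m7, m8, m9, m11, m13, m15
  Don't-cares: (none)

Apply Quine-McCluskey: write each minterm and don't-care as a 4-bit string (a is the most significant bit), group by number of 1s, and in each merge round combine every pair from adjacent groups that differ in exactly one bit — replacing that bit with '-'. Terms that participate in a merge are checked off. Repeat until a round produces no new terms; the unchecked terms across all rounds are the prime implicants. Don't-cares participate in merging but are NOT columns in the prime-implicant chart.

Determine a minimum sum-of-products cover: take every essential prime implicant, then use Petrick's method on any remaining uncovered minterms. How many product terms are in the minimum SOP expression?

4

Round 0: 0000✓ 0001✓ 0011✓ 0100✓ 0110✓ 0111✓ 1000✓ 1001✓ 1011✓ 1101✓ 1111✓
Round 1: -000✓ -001✓ -011✓ -111✓ 0-00 0-11✓ 00-1✓ 000-✓ 01-0 011- 1-01✓ 1-11✓ 10-1✓ 100-✓ 11-1✓
Round 2: --11 -0-1 -00- 1--1
PIs = {--11, -0-1, -00-, 0-00, 01-0, 011-, 1--1}
Coverage chart:
  m0: -00-,0-00
  m1: -0-1,-00-
  m3: --11,-0-1
  m4: 0-00,01-0
  m6: 01-0,011-
  m7: --11,011-
  m8: -00- ←essential
  m9: -0-1,-00-,1--1
  m11: --11,-0-1,1--1
  m13: 1--1 ←essential
  m15: --11,1--1
Essential: -00-, 1--1
Petrick residual → --11, 01-0
Min cover (4 terms): cd + b'c' + a'bd' + ad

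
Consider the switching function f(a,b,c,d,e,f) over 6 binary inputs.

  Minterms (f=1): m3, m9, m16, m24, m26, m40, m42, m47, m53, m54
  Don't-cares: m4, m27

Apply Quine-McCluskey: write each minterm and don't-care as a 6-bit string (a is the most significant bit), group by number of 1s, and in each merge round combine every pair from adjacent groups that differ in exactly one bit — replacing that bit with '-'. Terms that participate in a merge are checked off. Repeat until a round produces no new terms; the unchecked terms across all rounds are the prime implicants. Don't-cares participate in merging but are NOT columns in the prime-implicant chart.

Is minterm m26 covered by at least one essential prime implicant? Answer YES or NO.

NO

Round 0: 000011 000100 001001 010000✓ 011000✓ 011010✓ 011011✓ 101000✓ 101010✓ 101111 110101 110110
Round 1: 01-000 0110-0 01101- 1010-0
PIs = {000011, 000100, 001001, 01-000, 0110-0, 01101-, 1010-0, 101111, 110101, 110110}
Coverage chart:
  m3: 000011 ←essential
  m9: 001001 ←essential
  m16: 01-000 ←essential
  m24: 01-000,0110-0
  m26: 0110-0,01101-
  m40: 1010-0 ←essential
  m42: 1010-0 ←essential
  m47: 101111 ←essential
  m53: 110101 ←essential
  m54: 110110 ←essential
Essential: 000011, 001001, 01-000, 1010-0, 101111, 110101, 110110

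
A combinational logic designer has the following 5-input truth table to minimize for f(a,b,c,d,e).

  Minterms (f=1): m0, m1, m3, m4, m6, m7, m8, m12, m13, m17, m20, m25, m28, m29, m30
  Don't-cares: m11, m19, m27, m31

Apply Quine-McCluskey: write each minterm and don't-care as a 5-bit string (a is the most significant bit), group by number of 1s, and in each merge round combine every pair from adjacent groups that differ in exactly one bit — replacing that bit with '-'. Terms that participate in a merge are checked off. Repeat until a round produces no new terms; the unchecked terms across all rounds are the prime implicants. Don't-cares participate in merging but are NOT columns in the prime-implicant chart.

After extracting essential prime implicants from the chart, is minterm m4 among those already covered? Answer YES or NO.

YES

Round 0: 00000✓ 00001✓ 00011✓ 00100✓ 00110✓ 00111✓ 01000✓ 01011✓ 01100✓ 01101✓ 10001✓ 10011✓ 10100✓ 11001✓ 11011✓ 11100✓ 11101✓ 11110✓ 11111✓
Round 1: -0001✓ -0011✓ -0100✓ -1011✓ -1100✓ -1101✓ 0-000✓ 0-011✓ 0-100✓ 00-00✓ 00-11 000-1✓ 0000- 001-0 0011- 01-00✓ 0110-✓ 1-001✓ 1-011✓ 1-100✓ 100-1✓ 11-01✓ 11-11✓ 110-1✓ 111-0✓ 111-1✓ 1110-✓ 1111-✓
Round 2: --011 --100 -00-1 -110- 0--00 1-0-1 11--1 111--
PIs = {--011, --100, -00-1, -110-, 0--00, 00-11, 0000-, 001-0, 0011-, 1-0-1, 11--1, 111--}
Coverage chart:
  m0: 0--00,0000-
  m1: -00-1,0000-
  m3: --011,-00-1,00-11
  m4: --100,0--00,001-0
  m6: 001-0,0011-
  m7: 00-11,0011-
  m8: 0--00 ←essential
  m12: --100,-110-,0--00
  m13: -110- ←essential
  m17: -00-1,1-0-1
  m20: --100 ←essential
  m25: 1-0-1,11--1
  m28: --100,-110-,111--
  m29: -110-,11--1,111--
  m30: 111-- ←essential
Essential: --100, -110-, 0--00, 111--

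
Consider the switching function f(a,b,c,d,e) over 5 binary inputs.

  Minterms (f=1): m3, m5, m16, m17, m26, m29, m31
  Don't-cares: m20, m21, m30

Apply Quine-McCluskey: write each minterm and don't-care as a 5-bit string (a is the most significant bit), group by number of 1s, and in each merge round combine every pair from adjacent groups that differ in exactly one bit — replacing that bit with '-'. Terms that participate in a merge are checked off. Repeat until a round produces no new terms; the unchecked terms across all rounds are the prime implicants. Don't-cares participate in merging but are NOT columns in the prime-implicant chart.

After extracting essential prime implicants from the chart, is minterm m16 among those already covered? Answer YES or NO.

YES

Round 0: 00011 00101✓ 10000✓ 10001✓ 10100✓ 10101✓ 11010✓ 11101✓ 11110✓ 11111✓
Round 1: -0101 1-101 10-00✓ 10-01✓ 1000-✓ 1010-✓ 11-10 111-1 1111-
Round 2: 10-0-
PIs = {-0101, 00011, 1-101, 10-0-, 11-10, 111-1, 1111-}
Coverage chart:
  m3: 00011 ←essential
  m5: -0101 ←essential
  m16: 10-0- ←essential
  m17: 10-0- ←essential
  m26: 11-10 ←essential
  m29: 1-101,111-1
  m31: 111-1,1111-
Essential: -0101, 00011, 10-0-, 11-10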